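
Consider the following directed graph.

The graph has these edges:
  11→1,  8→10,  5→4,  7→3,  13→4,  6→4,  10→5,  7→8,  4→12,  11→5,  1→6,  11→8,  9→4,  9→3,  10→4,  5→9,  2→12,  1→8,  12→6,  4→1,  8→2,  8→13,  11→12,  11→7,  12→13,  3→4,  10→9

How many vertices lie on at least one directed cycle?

A vertex is on a directed cycle iff it belongs to a strongly connected component of size ≥ 2 (or has a self-loop).
The vertices on cycles are {1, 2, 3, 4, 5, 6, 8, 9, 10, 12, 13} — 11 in total.

11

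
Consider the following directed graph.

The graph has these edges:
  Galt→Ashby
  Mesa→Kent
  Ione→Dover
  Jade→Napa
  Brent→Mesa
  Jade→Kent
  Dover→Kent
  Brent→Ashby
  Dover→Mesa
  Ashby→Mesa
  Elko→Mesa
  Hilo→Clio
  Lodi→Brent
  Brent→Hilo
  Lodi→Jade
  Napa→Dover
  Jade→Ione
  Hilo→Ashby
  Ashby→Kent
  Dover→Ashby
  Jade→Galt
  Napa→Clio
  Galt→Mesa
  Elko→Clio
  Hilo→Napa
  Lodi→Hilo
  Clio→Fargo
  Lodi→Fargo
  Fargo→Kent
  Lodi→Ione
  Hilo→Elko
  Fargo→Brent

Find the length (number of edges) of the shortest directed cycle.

4

For each vertex v, BFS finds the shortest path from v back to v.
The shortest such closed walk is Hilo → Clio → Fargo → Brent → Hilo, length 4.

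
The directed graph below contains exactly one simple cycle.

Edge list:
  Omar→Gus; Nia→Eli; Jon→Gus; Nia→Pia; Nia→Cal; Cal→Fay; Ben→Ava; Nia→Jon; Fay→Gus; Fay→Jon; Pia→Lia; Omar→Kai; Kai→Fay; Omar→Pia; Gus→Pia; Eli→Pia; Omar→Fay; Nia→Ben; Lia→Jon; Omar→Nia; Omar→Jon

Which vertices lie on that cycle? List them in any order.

Gus, Jon, Lia, Pia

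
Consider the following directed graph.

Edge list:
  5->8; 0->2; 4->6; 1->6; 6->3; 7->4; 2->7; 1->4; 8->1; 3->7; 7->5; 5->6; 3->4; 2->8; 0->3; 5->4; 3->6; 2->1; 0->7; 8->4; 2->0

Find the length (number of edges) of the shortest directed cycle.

2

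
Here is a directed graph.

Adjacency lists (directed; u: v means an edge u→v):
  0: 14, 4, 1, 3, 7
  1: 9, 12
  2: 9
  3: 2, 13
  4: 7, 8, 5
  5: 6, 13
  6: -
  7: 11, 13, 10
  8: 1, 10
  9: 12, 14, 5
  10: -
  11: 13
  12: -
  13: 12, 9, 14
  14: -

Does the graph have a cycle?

DFS with white/gray/black marking, starting from 10:
10 gray
10 black
0 gray
  14 gray
  14 black
  4 gray
    7 gray
      11 gray
        13 gray
          12 gray
          12 black
          9 gray
            9→12: 12 black — skip
            9→14: 14 black — skip
            5 gray
              6 gray
              6 black
              5→13: 13 is gray → back edge
Back edge found, so a cycle exists: 13 → 9 → 5 → 13.

Yes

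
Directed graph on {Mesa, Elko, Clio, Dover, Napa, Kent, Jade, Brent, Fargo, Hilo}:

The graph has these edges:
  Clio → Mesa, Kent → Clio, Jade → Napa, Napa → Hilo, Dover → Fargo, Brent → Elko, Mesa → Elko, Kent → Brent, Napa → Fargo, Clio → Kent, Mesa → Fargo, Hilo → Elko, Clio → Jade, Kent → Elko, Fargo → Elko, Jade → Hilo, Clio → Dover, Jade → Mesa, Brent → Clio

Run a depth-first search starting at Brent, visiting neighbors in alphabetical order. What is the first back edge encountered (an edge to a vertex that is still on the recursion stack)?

DFS from Brent (visiting neighbors in alphabetical order); mark gray on enter, black on exit:
Brent gray
  Clio gray
    Dover gray
      Fargo gray
        Elko gray
        Elko black
      Fargo black
    Dover black
    Jade gray
      Hilo gray
        Hilo→Elko: Elko black — skip
      Hilo black
      Mesa gray
        Mesa→Elko: Elko black — skip
        Mesa→Fargo: Fargo black — skip
      Mesa black
      Napa gray
        Napa→Fargo: Fargo black — skip
        Napa→Hilo: Hilo black — skip
      Napa black
    Jade black
    Kent gray
      Kent→Brent: Brent is gray → back edge
First back edge: Kent → Brent.

Kent→Brent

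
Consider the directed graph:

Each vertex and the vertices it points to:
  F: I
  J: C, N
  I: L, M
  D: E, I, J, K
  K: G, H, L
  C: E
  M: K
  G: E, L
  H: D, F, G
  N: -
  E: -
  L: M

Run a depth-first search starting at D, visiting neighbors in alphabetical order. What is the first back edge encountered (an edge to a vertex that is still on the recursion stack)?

G→L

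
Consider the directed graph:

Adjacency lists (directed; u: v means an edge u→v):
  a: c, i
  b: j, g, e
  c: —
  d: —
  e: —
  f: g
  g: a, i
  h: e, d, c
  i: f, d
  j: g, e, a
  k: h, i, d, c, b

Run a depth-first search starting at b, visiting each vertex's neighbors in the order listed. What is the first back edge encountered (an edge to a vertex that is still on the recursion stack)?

f->g

DFS from b (visiting each vertex's neighbors in the order listed); mark gray on enter, black on exit:
b gray
  j gray
    g gray
      a gray
        c gray
        c black
        i gray
          f gray
            f→g: g is gray → back edge
First back edge: f → g.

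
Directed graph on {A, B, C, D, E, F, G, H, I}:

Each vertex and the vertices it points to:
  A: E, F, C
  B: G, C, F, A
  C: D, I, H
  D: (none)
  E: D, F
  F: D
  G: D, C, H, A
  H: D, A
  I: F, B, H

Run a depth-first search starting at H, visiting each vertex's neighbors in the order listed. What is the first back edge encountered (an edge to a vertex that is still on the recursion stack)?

DFS from H (visiting each vertex's neighbors in the order listed); mark gray on enter, black on exit:
H gray
  D gray
  D black
  A gray
    E gray
      E→D: D black — skip
      F gray
        F→D: D black — skip
      F black
    E black
    A→F: F black — skip
    C gray
      C→D: D black — skip
      I gray
        I→F: F black — skip
        B gray
          G gray
            G→D: D black — skip
            G→C: C is gray → back edge
First back edge: G → C.

G→C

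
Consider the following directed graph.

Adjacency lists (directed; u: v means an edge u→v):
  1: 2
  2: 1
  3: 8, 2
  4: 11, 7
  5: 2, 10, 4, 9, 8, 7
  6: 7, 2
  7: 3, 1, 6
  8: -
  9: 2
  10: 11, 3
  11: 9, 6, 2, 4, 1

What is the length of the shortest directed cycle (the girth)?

For each vertex v, BFS finds the shortest path from v back to v.
The shortest such closed walk is 11 → 4 → 11, length 2.

2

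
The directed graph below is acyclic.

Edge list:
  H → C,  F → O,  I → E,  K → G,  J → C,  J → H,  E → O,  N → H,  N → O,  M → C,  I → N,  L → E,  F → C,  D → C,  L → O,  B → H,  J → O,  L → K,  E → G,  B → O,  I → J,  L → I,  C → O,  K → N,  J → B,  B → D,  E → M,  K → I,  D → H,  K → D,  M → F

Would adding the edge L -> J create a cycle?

No

Adding L→J creates a cycle iff J can already reach L.
Explore from J: no path reaches L. The graph stays acyclic.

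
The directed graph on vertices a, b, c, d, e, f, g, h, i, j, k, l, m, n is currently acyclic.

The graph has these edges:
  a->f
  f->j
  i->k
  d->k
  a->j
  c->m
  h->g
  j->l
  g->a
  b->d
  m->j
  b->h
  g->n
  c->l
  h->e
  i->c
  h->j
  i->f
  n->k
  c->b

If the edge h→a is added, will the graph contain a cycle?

No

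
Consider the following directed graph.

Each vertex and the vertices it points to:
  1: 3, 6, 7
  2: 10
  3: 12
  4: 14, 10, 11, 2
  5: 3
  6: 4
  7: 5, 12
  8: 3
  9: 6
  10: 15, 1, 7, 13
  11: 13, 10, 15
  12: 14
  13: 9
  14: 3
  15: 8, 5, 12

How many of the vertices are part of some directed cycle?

11

A vertex is on a directed cycle iff it belongs to a strongly connected component of size ≥ 2 (or has a self-loop).
The vertices on cycles are {1, 2, 3, 4, 6, 9, 10, 11, 12, 13, 14} — 11 in total.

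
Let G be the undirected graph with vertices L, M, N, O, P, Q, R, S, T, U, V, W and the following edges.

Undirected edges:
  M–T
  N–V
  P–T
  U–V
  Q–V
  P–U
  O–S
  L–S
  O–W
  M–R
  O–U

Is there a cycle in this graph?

DFS, tracking each vertex's parent; an edge to a visited non-parent vertex closes a cycle.
Start from M:
visit M (parent –)
  visit T (parent M)
    T–M: parent, skip
    visit P (parent T)
      visit U (parent P)
        U–P: parent, skip
        visit O (parent U)
          visit S (parent O)
            visit L (parent S)
              L–S: parent, skip
            S–O: parent, skip
          visit W (parent O)
            W–O: parent, skip
          O–U: parent, skip
        visit V (parent U)
          V–U: parent, skip
          visit N (parent V)
            N–V: parent, skip
          visit Q (parent V)
            Q–V: parent, skip
      P–T: parent, skip
  visit R (parent M)
    R–M: parent, skip
No non-parent visited neighbor found — the graph is a forest.

No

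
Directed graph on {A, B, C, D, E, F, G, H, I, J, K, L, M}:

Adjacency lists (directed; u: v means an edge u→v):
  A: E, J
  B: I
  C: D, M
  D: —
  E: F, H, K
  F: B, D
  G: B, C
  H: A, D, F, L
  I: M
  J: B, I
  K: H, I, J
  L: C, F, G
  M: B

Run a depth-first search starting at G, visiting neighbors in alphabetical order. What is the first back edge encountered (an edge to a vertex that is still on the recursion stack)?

M->B

DFS from G (visiting neighbors in alphabetical order); mark gray on enter, black on exit:
G gray
  B gray
    I gray
      M gray
        M→B: B is gray → back edge
First back edge: M → B.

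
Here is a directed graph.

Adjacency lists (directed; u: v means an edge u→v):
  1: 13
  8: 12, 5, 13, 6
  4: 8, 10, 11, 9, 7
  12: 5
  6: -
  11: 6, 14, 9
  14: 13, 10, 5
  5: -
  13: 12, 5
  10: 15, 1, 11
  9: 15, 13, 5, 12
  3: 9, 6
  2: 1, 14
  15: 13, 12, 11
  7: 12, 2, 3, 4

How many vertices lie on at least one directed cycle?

7

A vertex is on a directed cycle iff it belongs to a strongly connected component of size ≥ 2 (or has a self-loop).
The vertices on cycles are {4, 7, 9, 10, 11, 14, 15} — 7 in total.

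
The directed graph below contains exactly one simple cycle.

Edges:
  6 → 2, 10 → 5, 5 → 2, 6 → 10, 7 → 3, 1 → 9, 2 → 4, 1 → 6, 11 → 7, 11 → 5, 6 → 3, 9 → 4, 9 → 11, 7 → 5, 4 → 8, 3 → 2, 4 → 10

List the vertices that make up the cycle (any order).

DFS with gray/black marking from 4:
4 gray
  8 gray
  8 black
  10 gray
    5 gray
      2 gray
        2→4: 4 is gray → back edge
Back edge closes the cycle 4 → 10 → 5 → 2 → 4; its vertices are {2, 4, 5, 10}.

2, 4, 5, 10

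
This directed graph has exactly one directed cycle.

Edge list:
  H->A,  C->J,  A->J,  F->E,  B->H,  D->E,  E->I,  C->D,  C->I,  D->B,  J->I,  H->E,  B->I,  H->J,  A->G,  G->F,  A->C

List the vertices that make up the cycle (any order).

DFS with gray/black marking from A:
A gray
  G gray
    F gray
      E gray
        I gray
        I black
      E black
    F black
  G black
  C gray
    C→I: I black — skip
    D gray
      D→E: E black — skip
      B gray
        B→I: I black — skip
        H gray
          J gray
            J→I: I black — skip
          J black
          H→A: A is gray → back edge
Back edge closes the cycle A → C → D → B → H → A; its vertices are {A, B, C, D, H}.

A, B, C, D, H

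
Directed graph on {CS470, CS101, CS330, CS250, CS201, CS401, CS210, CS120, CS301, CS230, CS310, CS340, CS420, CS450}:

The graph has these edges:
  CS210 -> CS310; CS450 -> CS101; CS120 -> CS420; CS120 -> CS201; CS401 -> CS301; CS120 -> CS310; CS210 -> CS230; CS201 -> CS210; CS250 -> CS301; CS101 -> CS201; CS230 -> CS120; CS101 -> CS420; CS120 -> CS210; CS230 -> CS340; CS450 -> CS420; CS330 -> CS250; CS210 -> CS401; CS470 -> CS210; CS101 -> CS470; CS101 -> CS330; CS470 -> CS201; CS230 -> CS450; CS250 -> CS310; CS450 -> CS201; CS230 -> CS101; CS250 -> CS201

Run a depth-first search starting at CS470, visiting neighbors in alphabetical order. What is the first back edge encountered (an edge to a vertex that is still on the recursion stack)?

DFS from CS470 (visiting neighbors in alphabetical order); mark gray on enter, black on exit:
CS470 gray
  CS201 gray
    CS210 gray
      CS230 gray
        CS101 gray
          CS101→CS201: CS201 is gray → back edge
First back edge: CS101 → CS201.

CS101->CS201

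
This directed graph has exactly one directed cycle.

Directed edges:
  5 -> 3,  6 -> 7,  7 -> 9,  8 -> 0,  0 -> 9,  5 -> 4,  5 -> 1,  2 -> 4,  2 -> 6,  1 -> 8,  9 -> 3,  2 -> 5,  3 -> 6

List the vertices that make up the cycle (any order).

3, 6, 7, 9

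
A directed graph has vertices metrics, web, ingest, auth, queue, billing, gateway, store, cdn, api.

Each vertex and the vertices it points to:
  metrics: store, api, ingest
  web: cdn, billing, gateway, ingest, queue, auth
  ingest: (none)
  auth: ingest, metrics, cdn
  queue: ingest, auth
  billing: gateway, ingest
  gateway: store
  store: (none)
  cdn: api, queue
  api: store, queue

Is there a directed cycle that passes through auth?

Yes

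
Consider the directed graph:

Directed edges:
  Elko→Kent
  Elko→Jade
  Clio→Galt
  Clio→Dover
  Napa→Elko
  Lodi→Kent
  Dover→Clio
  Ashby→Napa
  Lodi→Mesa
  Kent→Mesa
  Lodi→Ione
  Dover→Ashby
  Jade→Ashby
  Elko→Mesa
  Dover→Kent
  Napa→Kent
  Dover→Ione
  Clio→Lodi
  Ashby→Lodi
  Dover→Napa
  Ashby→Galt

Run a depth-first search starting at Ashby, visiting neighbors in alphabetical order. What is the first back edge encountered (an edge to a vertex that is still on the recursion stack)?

Jade→Ashby

DFS from Ashby (visiting neighbors in alphabetical order); mark gray on enter, black on exit:
Ashby gray
  Galt gray
  Galt black
  Lodi gray
    Ione gray
    Ione black
    Kent gray
      Mesa gray
      Mesa black
    Kent black
    Lodi→Mesa: Mesa black — skip
  Lodi black
  Napa gray
    Elko gray
      Jade gray
        Jade→Ashby: Ashby is gray → back edge
First back edge: Jade → Ashby.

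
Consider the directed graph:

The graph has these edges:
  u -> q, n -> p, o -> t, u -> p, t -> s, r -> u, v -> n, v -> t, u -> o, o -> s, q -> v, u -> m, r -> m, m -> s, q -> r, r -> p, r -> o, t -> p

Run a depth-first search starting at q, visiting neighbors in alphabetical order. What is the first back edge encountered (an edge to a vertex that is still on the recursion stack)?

u->q

DFS from q (visiting neighbors in alphabetical order); mark gray on enter, black on exit:
q gray
  r gray
    m gray
      s gray
      s black
    m black
    o gray
      o→s: s black — skip
      t gray
        p gray
        p black
        t→s: s black — skip
      t black
    o black
    r→p: p black — skip
    u gray
      u→m: m black — skip
      u→o: o black — skip
      u→p: p black — skip
      u→q: q is gray → back edge
First back edge: u → q.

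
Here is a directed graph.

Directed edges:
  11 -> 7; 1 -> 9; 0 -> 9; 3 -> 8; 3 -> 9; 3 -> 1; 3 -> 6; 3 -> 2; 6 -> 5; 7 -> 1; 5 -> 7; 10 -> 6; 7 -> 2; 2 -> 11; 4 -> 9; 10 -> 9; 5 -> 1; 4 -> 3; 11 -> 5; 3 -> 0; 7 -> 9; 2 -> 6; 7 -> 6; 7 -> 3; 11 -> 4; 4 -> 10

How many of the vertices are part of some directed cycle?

A vertex is on a directed cycle iff it belongs to a strongly connected component of size ≥ 2 (or has a self-loop).
The vertices on cycles are {2, 3, 4, 5, 6, 7, 10, 11} — 8 in total.

8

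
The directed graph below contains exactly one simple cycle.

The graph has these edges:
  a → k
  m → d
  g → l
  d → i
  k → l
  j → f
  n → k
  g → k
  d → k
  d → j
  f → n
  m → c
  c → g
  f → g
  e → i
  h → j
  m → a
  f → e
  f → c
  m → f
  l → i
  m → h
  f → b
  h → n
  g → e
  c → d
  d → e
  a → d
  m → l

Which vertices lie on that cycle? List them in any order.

DFS with gray/black marking from f:
f gray
  c gray
    g gray
      e gray
        i gray
        i black
      e black
      l gray
        l→i: i black — skip
      l black
      k gray
        k→l: l black — skip
      k black
    g black
    d gray
      d→k: k black — skip
      d→e: e black — skip
      d→i: i black — skip
      j gray
        j→f: f is gray → back edge
Back edge closes the cycle f → c → d → j → f; its vertices are {c, d, f, j}.

c, d, f, j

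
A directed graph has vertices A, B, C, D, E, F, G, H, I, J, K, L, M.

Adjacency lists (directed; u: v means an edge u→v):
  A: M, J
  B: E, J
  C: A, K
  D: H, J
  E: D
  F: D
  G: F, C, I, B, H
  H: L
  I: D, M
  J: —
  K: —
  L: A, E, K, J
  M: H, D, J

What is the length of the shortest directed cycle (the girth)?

For each vertex v, BFS finds the shortest path from v back to v.
The shortest such closed walk is H → L → A → M → H, length 4.

4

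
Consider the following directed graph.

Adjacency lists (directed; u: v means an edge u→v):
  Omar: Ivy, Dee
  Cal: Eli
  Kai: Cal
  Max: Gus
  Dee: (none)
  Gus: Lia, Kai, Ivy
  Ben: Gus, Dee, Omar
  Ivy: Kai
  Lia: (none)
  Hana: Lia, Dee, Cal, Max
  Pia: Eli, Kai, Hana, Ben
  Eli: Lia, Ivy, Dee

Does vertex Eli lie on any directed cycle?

Yes

Eli is on a cycle iff Eli can reach itself via ≥1 edge.
Eli → Ivy → Kai → Cal → Eli — yes.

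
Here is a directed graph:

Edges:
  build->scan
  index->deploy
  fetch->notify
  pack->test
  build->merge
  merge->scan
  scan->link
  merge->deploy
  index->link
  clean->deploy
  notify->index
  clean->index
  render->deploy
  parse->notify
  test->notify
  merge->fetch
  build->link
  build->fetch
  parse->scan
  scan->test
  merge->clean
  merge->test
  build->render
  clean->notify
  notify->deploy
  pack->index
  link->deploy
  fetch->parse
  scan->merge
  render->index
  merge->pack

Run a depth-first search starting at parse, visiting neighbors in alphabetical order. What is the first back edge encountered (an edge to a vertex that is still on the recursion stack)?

fetch->parse

DFS from parse (visiting neighbors in alphabetical order); mark gray on enter, black on exit:
parse gray
  notify gray
    deploy gray
    deploy black
    index gray
      index→deploy: deploy black — skip
      link gray
        link→deploy: deploy black — skip
      link black
    index black
  notify black
  scan gray
    scan→link: link black — skip
    merge gray
      clean gray
        clean→deploy: deploy black — skip
        clean→index: index black — skip
        clean→notify: notify black — skip
      clean black
      merge→deploy: deploy black — skip
      fetch gray
        fetch→notify: notify black — skip
        fetch→parse: parse is gray → back edge
First back edge: fetch → parse.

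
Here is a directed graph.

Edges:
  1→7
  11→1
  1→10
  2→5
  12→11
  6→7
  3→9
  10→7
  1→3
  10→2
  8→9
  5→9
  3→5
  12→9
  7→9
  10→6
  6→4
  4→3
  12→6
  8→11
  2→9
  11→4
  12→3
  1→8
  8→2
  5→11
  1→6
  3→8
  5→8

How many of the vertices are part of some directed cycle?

9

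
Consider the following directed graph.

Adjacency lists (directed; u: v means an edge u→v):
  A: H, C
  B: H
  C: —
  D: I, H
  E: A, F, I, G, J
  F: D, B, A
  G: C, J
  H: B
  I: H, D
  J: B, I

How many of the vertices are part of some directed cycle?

A vertex is on a directed cycle iff it belongs to a strongly connected component of size ≥ 2 (or has a self-loop).
The vertices on cycles are {B, D, H, I} — 4 in total.

4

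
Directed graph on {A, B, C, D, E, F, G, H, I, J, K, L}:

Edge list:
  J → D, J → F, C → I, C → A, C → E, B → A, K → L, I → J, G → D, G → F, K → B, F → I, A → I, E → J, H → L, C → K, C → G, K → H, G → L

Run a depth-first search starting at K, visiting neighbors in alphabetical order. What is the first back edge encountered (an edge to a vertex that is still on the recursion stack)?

F->I

DFS from K (visiting neighbors in alphabetical order); mark gray on enter, black on exit:
K gray
  B gray
    A gray
      I gray
        J gray
          D gray
          D black
          F gray
            F→I: I is gray → back edge
First back edge: F → I.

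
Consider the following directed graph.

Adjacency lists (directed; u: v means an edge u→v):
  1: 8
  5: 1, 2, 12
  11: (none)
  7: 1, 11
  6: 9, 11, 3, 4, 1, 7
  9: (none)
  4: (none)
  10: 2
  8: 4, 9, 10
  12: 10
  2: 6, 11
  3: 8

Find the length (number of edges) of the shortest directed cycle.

5

For each vertex v, BFS finds the shortest path from v back to v.
The shortest such closed walk is 2 → 6 → 3 → 8 → 10 → 2, length 5.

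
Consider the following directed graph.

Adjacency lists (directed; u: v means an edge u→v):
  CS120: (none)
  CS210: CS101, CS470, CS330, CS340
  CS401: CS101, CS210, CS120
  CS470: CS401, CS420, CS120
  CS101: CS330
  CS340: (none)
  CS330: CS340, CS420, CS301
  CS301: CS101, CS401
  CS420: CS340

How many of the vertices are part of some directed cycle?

6

A vertex is on a directed cycle iff it belongs to a strongly connected component of size ≥ 2 (or has a self-loop).
The vertices on cycles are {CS101, CS210, CS301, CS330, CS401, CS470} — 6 in total.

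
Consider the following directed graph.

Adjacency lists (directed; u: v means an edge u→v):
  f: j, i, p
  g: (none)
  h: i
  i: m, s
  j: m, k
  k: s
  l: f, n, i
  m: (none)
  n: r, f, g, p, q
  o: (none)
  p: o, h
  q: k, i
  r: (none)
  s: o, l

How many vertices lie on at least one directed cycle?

A vertex is on a directed cycle iff it belongs to a strongly connected component of size ≥ 2 (or has a self-loop).
The vertices on cycles are {f, h, i, j, k, l, n, p, q, s} — 10 in total.

10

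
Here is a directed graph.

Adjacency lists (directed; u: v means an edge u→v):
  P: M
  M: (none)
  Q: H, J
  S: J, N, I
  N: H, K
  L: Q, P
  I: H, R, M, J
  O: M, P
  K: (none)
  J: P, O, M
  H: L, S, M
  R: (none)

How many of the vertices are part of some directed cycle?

A vertex is on a directed cycle iff it belongs to a strongly connected component of size ≥ 2 (or has a self-loop).
The vertices on cycles are {H, I, L, N, Q, S} — 6 in total.

6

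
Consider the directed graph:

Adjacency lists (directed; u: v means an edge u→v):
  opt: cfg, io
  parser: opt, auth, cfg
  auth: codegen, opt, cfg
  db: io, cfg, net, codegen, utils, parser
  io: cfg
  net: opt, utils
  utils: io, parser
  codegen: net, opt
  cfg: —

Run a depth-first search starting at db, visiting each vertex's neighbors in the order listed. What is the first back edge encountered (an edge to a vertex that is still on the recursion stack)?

DFS from db (visiting each vertex's neighbors in the order listed); mark gray on enter, black on exit:
db gray
  io gray
    cfg gray
    cfg black
  io black
  db→cfg: cfg black — skip
  net gray
    opt gray
      opt→cfg: cfg black — skip
      opt→io: io black — skip
    opt black
    utils gray
      utils→io: io black — skip
      parser gray
        parser→opt: opt black — skip
        auth gray
          codegen gray
            codegen→net: net is gray → back edge
First back edge: codegen → net.

codegen->net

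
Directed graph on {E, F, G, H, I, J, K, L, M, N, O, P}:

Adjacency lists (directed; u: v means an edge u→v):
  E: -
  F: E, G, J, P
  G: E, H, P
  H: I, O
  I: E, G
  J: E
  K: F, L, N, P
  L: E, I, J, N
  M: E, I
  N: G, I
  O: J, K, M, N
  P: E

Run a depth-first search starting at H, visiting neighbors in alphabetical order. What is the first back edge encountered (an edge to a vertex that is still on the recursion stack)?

G→H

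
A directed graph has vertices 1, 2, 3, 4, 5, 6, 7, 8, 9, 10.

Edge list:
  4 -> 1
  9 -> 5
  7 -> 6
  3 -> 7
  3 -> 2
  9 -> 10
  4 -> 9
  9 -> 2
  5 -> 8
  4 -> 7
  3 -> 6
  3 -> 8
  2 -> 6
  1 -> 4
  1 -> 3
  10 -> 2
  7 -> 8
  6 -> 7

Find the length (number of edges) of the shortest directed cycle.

For each vertex v, BFS finds the shortest path from v back to v.
The shortest such closed walk is 1 → 4 → 1, length 2.

2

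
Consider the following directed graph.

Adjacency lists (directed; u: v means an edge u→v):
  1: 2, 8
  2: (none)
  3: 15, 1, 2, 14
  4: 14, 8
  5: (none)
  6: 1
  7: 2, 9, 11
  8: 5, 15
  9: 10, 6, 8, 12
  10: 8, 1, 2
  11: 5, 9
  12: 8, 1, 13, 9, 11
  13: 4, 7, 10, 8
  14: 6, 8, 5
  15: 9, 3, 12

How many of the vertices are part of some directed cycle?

A vertex is on a directed cycle iff it belongs to a strongly connected component of size ≥ 2 (or has a self-loop).
The vertices on cycles are {1, 3, 4, 6, 7, 8, 9, 10, 11, 12, 13, 14, 15} — 13 in total.

13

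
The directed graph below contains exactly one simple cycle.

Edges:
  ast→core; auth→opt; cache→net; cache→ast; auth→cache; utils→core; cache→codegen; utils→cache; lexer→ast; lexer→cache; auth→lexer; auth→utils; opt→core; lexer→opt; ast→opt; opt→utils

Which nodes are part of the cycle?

ast, opt, cache, utils

DFS with gray/black marking from utils:
utils gray
  cache gray
    net gray
    net black
    codegen gray
    codegen black
    ast gray
      core gray
      core black
      opt gray
        opt→utils: utils is gray → back edge
Back edge closes the cycle utils → cache → ast → opt → utils; its vertices are {ast, opt, cache, utils}.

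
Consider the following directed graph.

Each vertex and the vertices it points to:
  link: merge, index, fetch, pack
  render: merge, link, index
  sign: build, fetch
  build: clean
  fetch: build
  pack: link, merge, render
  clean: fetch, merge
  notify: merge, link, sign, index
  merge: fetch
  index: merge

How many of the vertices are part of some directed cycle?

A vertex is on a directed cycle iff it belongs to a strongly connected component of size ≥ 2 (or has a self-loop).
The vertices on cycles are {link, pack, build, clean, fetch, merge, render} — 7 in total.

7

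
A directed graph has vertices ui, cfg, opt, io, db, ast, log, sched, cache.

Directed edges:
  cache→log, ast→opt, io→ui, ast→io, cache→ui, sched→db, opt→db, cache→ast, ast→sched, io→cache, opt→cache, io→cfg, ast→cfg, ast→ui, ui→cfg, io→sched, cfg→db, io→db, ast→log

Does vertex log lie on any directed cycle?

log lies on a cycle iff there is a path from log back to itself.
Exploring from log, it never reaches itself; equivalently, its strongly connected component is a singleton.

No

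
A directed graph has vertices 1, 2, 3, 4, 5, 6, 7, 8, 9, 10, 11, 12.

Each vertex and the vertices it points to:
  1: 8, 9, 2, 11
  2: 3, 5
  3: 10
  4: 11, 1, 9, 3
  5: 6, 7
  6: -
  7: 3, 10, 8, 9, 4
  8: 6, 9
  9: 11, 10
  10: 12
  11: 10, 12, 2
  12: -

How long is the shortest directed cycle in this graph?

For each vertex v, BFS finds the shortest path from v back to v.
The shortest such closed walk is 4 → 1 → 2 → 5 → 7 → 4, length 5.

5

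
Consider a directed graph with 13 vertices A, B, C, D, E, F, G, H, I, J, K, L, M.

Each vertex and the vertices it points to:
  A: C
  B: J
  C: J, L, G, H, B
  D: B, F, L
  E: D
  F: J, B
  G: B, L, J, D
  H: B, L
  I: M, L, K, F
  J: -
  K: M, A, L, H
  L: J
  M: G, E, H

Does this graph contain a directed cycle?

No

DFS with white/gray/black marking, starting from C:
C gray
  J gray
  J black
  L gray
    L→J: J black — skip
  L black
  G gray
    B gray
      B→J: J black — skip
    B black
    G→L: L black — skip
    G→J: J black — skip
    D gray
      D→B: B black — skip
      F gray
        F→J: J black — skip
        F→B: B black — skip
      F black
      D→L: L black — skip
    D black
  G black
  H gray
    H→B: B black — skip
    H→L: L black — skip
  H black
  C→B: B black — skip
C black
A gray
  A→C: C black — skip
A black
E gray
  E→D: D black — skip
E black
I gray
  M gray
    M→G: G black — skip
    M→E: E black — skip
    M→H: H black — skip
  M black
  I→L: L black — skip
  K gray
    K→M: M black — skip
    K→A: A black — skip
    K→L: L black — skip
    K→H: H black — skip
  K black
  I→F: F black — skip
I black
Every edge goes to a white or black vertex — no back edge, so the graph is acyclic.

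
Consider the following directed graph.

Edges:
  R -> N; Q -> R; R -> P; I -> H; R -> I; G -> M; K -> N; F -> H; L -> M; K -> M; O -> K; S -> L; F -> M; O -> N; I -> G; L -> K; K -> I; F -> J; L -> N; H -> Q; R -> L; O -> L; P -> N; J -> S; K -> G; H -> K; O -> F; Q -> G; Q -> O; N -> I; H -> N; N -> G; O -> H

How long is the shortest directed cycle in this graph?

3

For each vertex v, BFS finds the shortest path from v back to v.
The shortest such closed walk is H → Q → O → H, length 3.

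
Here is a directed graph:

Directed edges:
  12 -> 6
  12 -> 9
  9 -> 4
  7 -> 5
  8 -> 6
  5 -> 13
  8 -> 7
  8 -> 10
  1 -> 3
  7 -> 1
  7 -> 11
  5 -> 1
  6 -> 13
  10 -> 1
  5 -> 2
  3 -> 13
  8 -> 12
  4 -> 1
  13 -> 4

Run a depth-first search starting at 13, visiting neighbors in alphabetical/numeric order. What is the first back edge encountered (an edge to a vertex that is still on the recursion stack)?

3->13

DFS from 13 (visiting neighbors in alphabetical/numeric order); mark gray on enter, black on exit:
13 gray
  4 gray
    1 gray
      3 gray
        3→13: 13 is gray → back edge
First back edge: 3 → 13.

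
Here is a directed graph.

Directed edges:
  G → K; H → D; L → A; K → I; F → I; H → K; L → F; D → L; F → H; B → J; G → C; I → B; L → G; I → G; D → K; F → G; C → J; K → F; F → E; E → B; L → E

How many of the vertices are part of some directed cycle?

7

A vertex is on a directed cycle iff it belongs to a strongly connected component of size ≥ 2 (or has a self-loop).
The vertices on cycles are {D, F, G, H, I, K, L} — 7 in total.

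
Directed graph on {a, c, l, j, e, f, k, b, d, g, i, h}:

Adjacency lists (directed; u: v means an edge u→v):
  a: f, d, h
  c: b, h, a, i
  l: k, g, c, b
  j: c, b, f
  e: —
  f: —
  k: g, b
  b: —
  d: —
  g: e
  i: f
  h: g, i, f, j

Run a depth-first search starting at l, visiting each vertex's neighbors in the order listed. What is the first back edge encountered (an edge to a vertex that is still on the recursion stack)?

j->c

DFS from l (visiting each vertex's neighbors in the order listed); mark gray on enter, black on exit:
l gray
  k gray
    g gray
      e gray
      e black
    g black
    b gray
    b black
  k black
  l→g: g black — skip
  c gray
    c→b: b black — skip
    h gray
      h→g: g black — skip
      i gray
        f gray
        f black
      i black
      h→f: f black — skip
      j gray
        j→c: c is gray → back edge
First back edge: j → c.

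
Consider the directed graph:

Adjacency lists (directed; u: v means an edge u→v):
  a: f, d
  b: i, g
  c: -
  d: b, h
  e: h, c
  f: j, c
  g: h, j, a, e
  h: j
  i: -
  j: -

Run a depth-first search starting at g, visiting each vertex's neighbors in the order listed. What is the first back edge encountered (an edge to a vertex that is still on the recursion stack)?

b→g

DFS from g (visiting each vertex's neighbors in the order listed); mark gray on enter, black on exit:
g gray
  h gray
    j gray
    j black
  h black
  g→j: j black — skip
  a gray
    f gray
      f→j: j black — skip
      c gray
      c black
    f black
    d gray
      b gray
        i gray
        i black
        b→g: g is gray → back edge
First back edge: b → g.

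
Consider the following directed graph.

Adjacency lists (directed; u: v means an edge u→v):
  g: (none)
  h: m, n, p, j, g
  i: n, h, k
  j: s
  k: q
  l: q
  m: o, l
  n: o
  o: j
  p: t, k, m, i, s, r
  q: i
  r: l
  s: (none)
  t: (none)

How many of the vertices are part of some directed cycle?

8

A vertex is on a directed cycle iff it belongs to a strongly connected component of size ≥ 2 (or has a self-loop).
The vertices on cycles are {h, i, k, l, m, p, q, r} — 8 in total.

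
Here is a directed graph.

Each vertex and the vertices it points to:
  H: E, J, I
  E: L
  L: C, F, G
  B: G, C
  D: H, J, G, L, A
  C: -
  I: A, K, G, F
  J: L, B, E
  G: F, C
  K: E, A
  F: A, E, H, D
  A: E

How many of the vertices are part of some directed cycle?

11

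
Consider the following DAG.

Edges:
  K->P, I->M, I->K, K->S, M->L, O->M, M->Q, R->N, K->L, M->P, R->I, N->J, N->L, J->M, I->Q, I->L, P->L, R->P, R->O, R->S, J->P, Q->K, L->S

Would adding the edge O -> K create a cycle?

Adding O→K creates a cycle iff K can already reach O.
Explore from K: no path reaches O. The graph stays acyclic.

No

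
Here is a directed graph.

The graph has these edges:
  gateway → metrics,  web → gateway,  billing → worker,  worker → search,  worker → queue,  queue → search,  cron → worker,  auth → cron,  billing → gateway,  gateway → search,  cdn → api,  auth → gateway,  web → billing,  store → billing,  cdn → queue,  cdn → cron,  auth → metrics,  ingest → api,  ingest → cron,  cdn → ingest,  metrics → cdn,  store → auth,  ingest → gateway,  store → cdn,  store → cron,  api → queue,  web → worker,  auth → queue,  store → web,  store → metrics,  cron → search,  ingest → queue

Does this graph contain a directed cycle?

Yes

DFS with white/gray/black marking, starting from billing:
billing gray
  gateway gray
    search gray
    search black
    metrics gray
      cdn gray
        queue gray
          queue→search: search black — skip
        queue black
        api gray
          api→queue: queue black — skip
        api black
        cron gray
          worker gray
            worker→queue: queue black — skip
            worker→search: search black — skip
          worker black
          cron→search: search black — skip
        cron black
        ingest gray
          ingest→api: api black — skip
          ingest→queue: queue black — skip
          ingest→gateway: gateway is gray → back edge
Back edge found, so a cycle exists: gateway → metrics → cdn → ingest → gateway.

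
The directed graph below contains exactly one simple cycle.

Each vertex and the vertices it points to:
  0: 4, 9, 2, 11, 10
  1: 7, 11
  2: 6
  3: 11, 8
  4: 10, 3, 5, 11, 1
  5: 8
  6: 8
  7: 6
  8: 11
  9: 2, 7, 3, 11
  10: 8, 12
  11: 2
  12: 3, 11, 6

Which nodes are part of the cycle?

2, 6, 8, 11

DFS with gray/black marking from 11:
11 gray
  2 gray
    6 gray
      8 gray
        8→11: 11 is gray → back edge
Back edge closes the cycle 11 → 2 → 6 → 8 → 11; its vertices are {2, 6, 8, 11}.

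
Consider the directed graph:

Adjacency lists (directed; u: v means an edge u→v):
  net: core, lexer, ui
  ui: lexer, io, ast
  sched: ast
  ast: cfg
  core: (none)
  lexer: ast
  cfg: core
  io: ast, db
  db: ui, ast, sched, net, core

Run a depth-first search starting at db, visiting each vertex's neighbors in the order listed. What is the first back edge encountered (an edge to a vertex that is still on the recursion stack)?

io→db

DFS from db (visiting each vertex's neighbors in the order listed); mark gray on enter, black on exit:
db gray
  ui gray
    lexer gray
      ast gray
        cfg gray
          core gray
          core black
        cfg black
      ast black
    lexer black
    io gray
      io→ast: ast black — skip
      io→db: db is gray → back edge
First back edge: io → db.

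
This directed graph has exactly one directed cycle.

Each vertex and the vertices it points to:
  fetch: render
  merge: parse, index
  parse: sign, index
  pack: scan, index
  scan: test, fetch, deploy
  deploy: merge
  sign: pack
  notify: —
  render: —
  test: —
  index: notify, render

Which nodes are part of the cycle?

pack, scan, sign, merge, parse, deploy

DFS with gray/black marking from sign:
sign gray
  pack gray
    scan gray
      test gray
      test black
      fetch gray
        render gray
        render black
      fetch black
      deploy gray
        merge gray
          parse gray
            parse→sign: sign is gray → back edge
Back edge closes the cycle sign → pack → scan → deploy → merge → parse → sign; its vertices are {pack, scan, sign, merge, parse, deploy}.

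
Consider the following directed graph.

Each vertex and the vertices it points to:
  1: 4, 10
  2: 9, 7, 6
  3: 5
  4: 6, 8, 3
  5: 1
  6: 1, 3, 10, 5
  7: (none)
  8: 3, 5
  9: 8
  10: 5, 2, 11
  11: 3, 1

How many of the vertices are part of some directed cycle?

A vertex is on a directed cycle iff it belongs to a strongly connected component of size ≥ 2 (or has a self-loop).
The vertices on cycles are {1, 2, 3, 4, 5, 6, 8, 9, 10, 11} — 10 in total.

10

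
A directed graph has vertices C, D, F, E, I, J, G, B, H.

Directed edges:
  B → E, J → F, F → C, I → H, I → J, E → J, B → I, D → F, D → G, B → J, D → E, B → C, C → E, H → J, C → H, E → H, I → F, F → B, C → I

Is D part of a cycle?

No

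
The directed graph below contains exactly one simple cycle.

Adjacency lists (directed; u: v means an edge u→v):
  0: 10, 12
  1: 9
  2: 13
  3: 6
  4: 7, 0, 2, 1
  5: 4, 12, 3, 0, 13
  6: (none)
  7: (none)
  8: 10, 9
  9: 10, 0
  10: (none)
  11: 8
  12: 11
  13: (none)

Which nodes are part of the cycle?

DFS with gray/black marking from 12:
12 gray
  11 gray
    8 gray
      10 gray
      10 black
      9 gray
        9→10: 10 black — skip
        0 gray
          0→10: 10 black — skip
          0→12: 12 is gray → back edge
Back edge closes the cycle 12 → 11 → 8 → 9 → 0 → 12; its vertices are {0, 8, 9, 11, 12}.

0, 8, 9, 11, 12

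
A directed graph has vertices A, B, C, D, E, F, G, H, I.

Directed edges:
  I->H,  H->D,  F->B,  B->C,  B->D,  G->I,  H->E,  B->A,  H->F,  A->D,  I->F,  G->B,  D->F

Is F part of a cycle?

Yes

F is on a cycle iff F can reach itself via ≥1 edge.
F → B → D → F — yes.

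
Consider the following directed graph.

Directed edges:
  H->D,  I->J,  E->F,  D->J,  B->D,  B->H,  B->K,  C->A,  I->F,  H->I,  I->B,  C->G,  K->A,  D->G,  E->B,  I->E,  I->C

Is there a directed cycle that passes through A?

No

A lies on a cycle iff there is a path from A back to itself.
Exploring from A, it never reaches itself; equivalently, its strongly connected component is a singleton.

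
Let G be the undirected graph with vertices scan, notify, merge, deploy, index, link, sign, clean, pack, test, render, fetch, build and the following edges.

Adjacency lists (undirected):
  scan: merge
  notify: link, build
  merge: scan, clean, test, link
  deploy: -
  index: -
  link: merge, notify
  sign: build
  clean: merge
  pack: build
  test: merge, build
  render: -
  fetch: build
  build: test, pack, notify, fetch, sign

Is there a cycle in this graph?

Yes

DFS, tracking each vertex's parent; an edge to a visited non-parent vertex closes a cycle.
Start from index:
visit index (parent –)
visit scan (parent –)
  visit merge (parent scan)
    merge–scan: parent, skip
    visit clean (parent merge)
      clean–merge: parent, skip
    visit test (parent merge)
      test–merge: parent, skip
      visit build (parent test)
        build–test: parent, skip
        visit pack (parent build)
          pack–build: parent, skip
        visit notify (parent build)
          visit link (parent notify)
            link–merge: merge visited and ≠ parent → cycle
Cycle: merge – test – build – notify – link – merge.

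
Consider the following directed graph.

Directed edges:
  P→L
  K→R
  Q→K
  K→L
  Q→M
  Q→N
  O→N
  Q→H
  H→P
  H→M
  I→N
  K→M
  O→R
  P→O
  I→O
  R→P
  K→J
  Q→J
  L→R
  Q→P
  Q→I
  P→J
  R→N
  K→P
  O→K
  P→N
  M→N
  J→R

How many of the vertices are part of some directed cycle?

6

A vertex is on a directed cycle iff it belongs to a strongly connected component of size ≥ 2 (or has a self-loop).
The vertices on cycles are {J, K, L, O, P, R} — 6 in total.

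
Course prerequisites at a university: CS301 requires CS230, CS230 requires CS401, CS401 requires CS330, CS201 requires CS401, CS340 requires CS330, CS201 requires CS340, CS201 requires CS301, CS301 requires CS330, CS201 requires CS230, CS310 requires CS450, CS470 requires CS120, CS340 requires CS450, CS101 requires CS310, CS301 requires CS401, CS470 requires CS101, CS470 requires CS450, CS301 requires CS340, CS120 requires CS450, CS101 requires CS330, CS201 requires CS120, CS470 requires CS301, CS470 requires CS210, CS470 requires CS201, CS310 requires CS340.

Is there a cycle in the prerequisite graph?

No

DFS with white/gray/black marking, starting from CS301:
CS301 gray
  CS330 gray
  CS330 black
  CS401 gray
    CS401→CS330: CS330 black — skip
  CS401 black
  CS340 gray
    CS340→CS330: CS330 black — skip
    CS450 gray
    CS450 black
  CS340 black
  CS230 gray
    CS230→CS401: CS401 black — skip
  CS230 black
CS301 black
CS120 gray
  CS120→CS450: CS450 black — skip
CS120 black
CS201 gray
  CS201→CS340: CS340 black — skip
  CS201→CS301: CS301 black — skip
  CS201→CS230: CS230 black — skip
  CS201→CS401: CS401 black — skip
  CS201→CS120: CS120 black — skip
CS201 black
CS101 gray
  CS310 gray
    CS310→CS340: CS340 black — skip
    CS310→CS450: CS450 black — skip
  CS310 black
  CS101→CS330: CS330 black — skip
CS101 black
CS470 gray
  CS470→CS120: CS120 black — skip
  CS210 gray
  CS210 black
  CS470→CS201: CS201 black — skip
  CS470→CS450: CS450 black — skip
  CS470→CS301: CS301 black — skip
  CS470→CS101: CS101 black — skip
CS470 black
Every edge goes to a white or black vertex — no back edge, so the graph is acyclic.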